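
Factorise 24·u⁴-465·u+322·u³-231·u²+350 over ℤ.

By the rational root theorem, u = 1 is a root, giving the factor (u-1) and quotient 24·u³+346·u²+115·u-350.
Then u = -14 is a root, so (u+14) divides it; the quotient is 24·u²+10·u-25.
The remaining quadratic factors as (6·u-5)(4·u+5).

(4·u+5)·(6·u-5)·(u+14)·(u-1)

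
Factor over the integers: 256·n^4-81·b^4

(4·n)⁴ − (3·b)⁴ = ((4·n)² − (3·b)²)((4·n)² + (3·b)²); the first factor splits again, the second (16·n^2+9·b^2) is irreducible.

(4·n-3·b)·(4·n+3·b)·(16·n^2+9·b^2)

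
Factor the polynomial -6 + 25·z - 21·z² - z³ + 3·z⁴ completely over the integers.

By the rational root theorem, z = 1 is a root, so (z - 1) is a factor; dividing leaves 3·z³ + 2·z² - 19·z + 6.
Continuing, z = -3 is a root, so (z + 3) is a factor; dividing leaves 3·z² - 7·z + 2.
The remaining quadratic factors as (3·z - 1)(z - 2).

(3·z - 1)·(z + 3)·(z - 1)·(z - 2)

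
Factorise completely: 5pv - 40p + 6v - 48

Group as (5pv - 40p) + (6v - 48) = 5p(v - 8) + 6(v - 8).
Both groups share the factor (v - 8).

(5p + 6)(v - 8)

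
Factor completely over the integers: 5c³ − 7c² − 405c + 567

Among the possible rational roots, c = −9 is a root, so (c + 9) divides it; the quotient is 5c² − 52c + 63.
The remaining quadratic factors as (c − 9)(5c − 7).

(5c − 7)(c + 9)(c − 9)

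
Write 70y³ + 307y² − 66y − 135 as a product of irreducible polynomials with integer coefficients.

Trying the rational-root candidates, y = 5/7 is a root, so (7y − 5) divides it; the quotient is 10y² + 51y + 27.
The remaining quadratic factors as (5y + 3)(2y + 9).

(2y + 9)(5y + 3)(7y − 5)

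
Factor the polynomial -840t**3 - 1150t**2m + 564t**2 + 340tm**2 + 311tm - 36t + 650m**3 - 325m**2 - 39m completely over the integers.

Group: 14t(-60t**2 - 125tm + 36t - 65m**2 + 39m) + (-10m - 1)(-60t**2 - 125tm + 36t - 65m**2 + 39m); both groups contain (-60t**2 - 125tm + 36t - 65m**2 + 39m), so (14t - 10m - 1) is a factor with cofactor -60t**2 - 125tm + 36t - 65m**2 + 39m.
The cofactor groups again: -60t**2 - 125tm + 36t - 65m**2 + 39m = -5t(12t + 13m) + (-5m + 3)(12t + 13m); both groups contain (12t + 13m), giving -(5t + 5m - 3)(12t + 13m).

-(14t - 10m - 1)(12t + 13m)(5t + 5m - 3)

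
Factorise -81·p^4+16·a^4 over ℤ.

Difference of squares twice: with A = 2·a and B = 3·p, A⁴ − B⁴ = (A² − B²)(A² + B²), and A² − B² factors again.

(2·a+3·p)·(2·a-3·p)·(4·a^2+9·p^2)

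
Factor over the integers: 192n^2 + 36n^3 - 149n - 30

(6n + 1)(6n - 5)(n + 6)

Testing divisors of the constant over divisors of the leading coefficient, n = -6 is a root, so (n + 6) is a factor; dividing leaves 36n^2 - 24n - 5.
The remaining quadratic factors as (6n - 5)(6n + 1).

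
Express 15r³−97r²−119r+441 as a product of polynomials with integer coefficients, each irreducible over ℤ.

Testing divisors of the constant over divisors of the leading coefficient, r = 7 is a root, giving the factor (r−7) and quotient 15r²+8r−63.
The remaining quadratic factors as (3r+7)(5r−9).

(3r+7)(5r−9)(r−7)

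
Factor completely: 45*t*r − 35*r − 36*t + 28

(5*r − 4)*(9*t − 7)

Group as (45*t*r − 36*t) + (−35*r + 28) = 9*t*(5*r − 4) − 7*(5*r − 4).
Both groups share the factor (5*r − 4).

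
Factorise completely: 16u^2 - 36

Every term has a factor of 4. Then 4u^2 - 9 = (2u)² − (3)².

4(2u + 3)(2u - 3)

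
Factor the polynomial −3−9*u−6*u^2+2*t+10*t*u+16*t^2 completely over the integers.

(2*t+2*u+1)*(8*t−3*u−3)

Group: 2*t*(8*t−3*u−3) + (2*u+1)*(8*t−3*u−3); both groups contain (8*t−3*u−3).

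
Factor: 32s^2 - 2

2(4s + 1)(4s - 1)

Pull out the common factor 2; 16s^2 - 1 is a difference of squares.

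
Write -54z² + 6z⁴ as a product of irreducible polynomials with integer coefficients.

6z²(z + 3)(z - 3)

Factor out 6z², leaving z² - 9, which is a difference of two squares.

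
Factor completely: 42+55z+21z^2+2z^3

Among the possible rational roots, z = -2 is a root, giving the factor (z+2) and quotient 2z^2+17z+21.
The remaining quadratic factors as (z+7)(2z+3).

(2z+3)(z+2)(z+7)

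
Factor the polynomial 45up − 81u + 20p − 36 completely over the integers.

(5p − 9)(9u + 4)

Group as (45up − 81u) + (20p − 36) = 9u(5p − 9) + 4(5p − 9).
Both groups share the factor (5p − 9).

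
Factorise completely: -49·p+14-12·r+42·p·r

(6·r-7)·(7·p-2)

Group as (42·p·r-49·p) + (-12·r+14) = 7·p·(6·r-7) - 2·(6·r-7).
Both groups share the factor (6·r-7).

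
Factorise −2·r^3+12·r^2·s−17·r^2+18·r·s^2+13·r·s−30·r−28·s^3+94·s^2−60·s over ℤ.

Group: r·(−2·r^2−2·r·s−5·r+4·s^2−10·s) + (−7·s+6)·(−2·r^2−2·r·s−5·r+4·s^2−10·s); both groups contain (−2·r^2−2·r·s−5·r+4·s^2−10·s), so (r−7·s+6) is a factor with cofactor −2·r^2−2·r·s−5·r+4·s^2−10·s.
The cofactor groups again: −2·r^2−2·r·s−5·r+4·s^2−10·s = −r·(2·r−2·s+5) − 2·s·(2·r−2·s+5); both groups contain (2·r−2·s+5), giving −(r+2·s)·(2·r−2·s+5).

−(2·r−2·s+5)·(r+2·s)·(r−7·s+6)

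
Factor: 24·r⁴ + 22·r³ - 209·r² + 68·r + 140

Among the possible rational roots, r = -2/3 is a root, so (3·r + 2) divides it; the quotient is 8·r³ + 2·r² - 71·r + 70.
Continuing, r = 5/4 is a root, giving the factor (4·r - 5) and quotient 2·r² + 3·r - 14.
The remaining quadratic factors as (r - 2)(2·r + 7).

(2·r + 7)·(3·r + 2)·(4·r - 5)·(r - 2)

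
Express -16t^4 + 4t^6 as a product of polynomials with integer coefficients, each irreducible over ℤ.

Factor out 4t^4 first: what remains is t^2 - 4.
Recognize a difference of squares with the parts t and 2.

4t^4(t + 2)(t - 2)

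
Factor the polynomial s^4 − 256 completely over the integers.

(s + 4)*(s − 4)*(s^2 + 16)

Write as (s^2)² − (16)², then factor s^2 − 16 once more.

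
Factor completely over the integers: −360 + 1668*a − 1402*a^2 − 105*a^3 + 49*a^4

By the rational root theorem, a = 6/7 is a root, so (7*a − 6) is a factor; dividing leaves 7*a^3 − 9*a^2 − 208*a + 60.
Then a = 2/7 is a root, so (7*a − 2) divides it; the quotient is a^2 − a − 30.
The remaining quadratic factors as (a + 5)(a − 6).

(7*a − 2)*(7*a − 6)*(a + 5)*(a − 6)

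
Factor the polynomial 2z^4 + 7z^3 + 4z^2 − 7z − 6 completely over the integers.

Among the possible rational roots, z = −2 is a root, giving the factor (z + 2) and quotient 2z^3 + 3z^2 − 2z − 3.
Continuing, z = 1 is a root, giving the factor (z − 1) and quotient 2z^2 + 5z + 3.
The remaining quadratic factors as (z + 1)(2z + 3).

(2z + 3)(z + 1)(z + 2)(z − 1)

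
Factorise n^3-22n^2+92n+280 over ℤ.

Among the possible rational roots, n = 14 is a root, giving the factor (n-14) and quotient n^2-8n-20.
The remaining quadratic factors as (n-10)(n+2).

(n+2)(n-10)(n-14)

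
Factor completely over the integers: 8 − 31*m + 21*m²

(3*m − 1)*(7*m − 8)

Need a pair with product 21·8 = 168 and sum −31: that's −7 and −24.
Split the middle term: 21*m² − 7*m − 24*m + 8 = 7*m*(3*m − 1) − 8*(3*m − 1).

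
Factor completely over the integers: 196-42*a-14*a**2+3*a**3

(3*a-14)*(a**2-14)

Group as (3*a**3-42*a) + (-14*a**2+196) = 3*a*(a**2-14) - 14*(a**2-14).
Both groups share the factor (a**2-14).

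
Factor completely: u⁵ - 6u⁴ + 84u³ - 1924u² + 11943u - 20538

Trying the rational-root candidates, u = 3 is a root, giving the factor (u - 3) and quotient u⁴ - 3u³ + 75u² - 1699u + 6846.
Then u = 7 is a root, so (u - 7) is a factor; dividing leaves u³ + 4u² + 103u - 978.
Next, u = 6 is a root, so (u - 6) is a factor; dividing leaves u² + 10u + 163.
The quadratic u² + 10u + 163 has discriminant -552 < 0 and is irreducible over ℤ.

(u - 3)(u - 6)(u - 7)(u² + 10u + 163)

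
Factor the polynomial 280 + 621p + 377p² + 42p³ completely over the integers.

(6p + 5)(7p + 8)(p + 7)

Trying the rational-root candidates, p = -8/7 is a root, giving the factor (7p + 8) and quotient 6p² + 47p + 35.
The remaining quadratic factors as (6p + 5)(p + 7).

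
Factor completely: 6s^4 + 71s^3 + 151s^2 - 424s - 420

(6s + 5)(s + 6)(s + 7)(s - 2)

By the rational root theorem, s = 2 is a root, so (s - 2) divides it; the quotient is 6s^3 + 83s^2 + 317s + 210.
Next, s = -6 is a root, so (s + 6) is a factor; dividing leaves 6s^2 + 47s + 35.
The remaining quadratic factors as (6s + 5)(s + 7).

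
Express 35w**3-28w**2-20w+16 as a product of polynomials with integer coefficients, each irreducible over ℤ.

Group as (35w**3-20w) + (-28w**2+16) = 5w(7w**2-4) - 4(7w**2-4).
Both groups share the factor (7w**2-4).

(5w-4)(7w**2-4)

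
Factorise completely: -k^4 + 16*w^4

(2*w - k)*(2*w + k)*(4*w^2 + k^2)

Difference of squares twice: with A = 2*w and B = k, A⁴ − B⁴ = (A² − B²)(A² + B²), and A² − B² factors again.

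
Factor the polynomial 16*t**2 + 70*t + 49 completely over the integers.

Need a pair with product 16·49 = 784 and sum 70: that's 56 and 14.
Split the middle term: 16*t**2 + 56*t + 14*t + 49 = 8*t*(2*t + 7) + 7*(2*t + 7).

(2*t + 7)*(8*t + 7)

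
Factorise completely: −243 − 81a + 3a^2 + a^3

Trying the rational-root candidates, a = 9 is a root, so (a − 9) is a factor; dividing leaves a^2 + 12a + 27.
The remaining quadratic factors as (a + 9)(a + 3).

(a + 3)(a + 9)(a − 9)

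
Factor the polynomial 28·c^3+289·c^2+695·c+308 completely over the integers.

(4·c+11)·(7·c+4)·(c+7)

Among the possible rational roots, c = -11/4 is a root, so (4·c+11) divides it; the quotient is 7·c^2+53·c+28.
The remaining quadratic factors as (c+7)(7·c+4).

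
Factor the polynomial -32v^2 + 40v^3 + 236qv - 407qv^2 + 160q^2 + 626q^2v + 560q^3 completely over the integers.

Group: 5q(112q^2 - 54qv + 32q + 5v^2 - 4v) + 8v(112q^2 - 54qv + 32q + 5v^2 - 4v); both groups contain (112q^2 - 54qv + 32q + 5v^2 - 4v), so (5q + 8v) is a factor with cofactor 112q^2 - 54qv + 32q + 5v^2 - 4v.
The cofactor groups again: 112q^2 - 54qv + 32q + 5v^2 - 4v = 14q(8q - v) + (-5v + 4)(8q - v); both groups contain (8q - v), giving (14q - 5v + 4)(8q - v).

(14q - 5v + 4)(5q + 8v)(8q - v)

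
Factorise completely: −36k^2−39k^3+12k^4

Pull out the common factor 3k^2, then factor the remaining trinomial.

3k^2(4k+3)(k−4)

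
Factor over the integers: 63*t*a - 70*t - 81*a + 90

Group as (63*t*a - 70*t) + (-81*a + 90) = 7*t*(9*a - 10) - 9*(9*a - 10).
Both groups share the factor (9*a - 10).

(7*t - 9)*(9*a - 10)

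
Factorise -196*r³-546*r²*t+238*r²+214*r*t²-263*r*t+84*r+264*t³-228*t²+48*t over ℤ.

Group: 7*r*(-28*r²-62*r*t+34*r+66*t²-57*t+12) + 4*t*(-28*r²-62*r*t+34*r+66*t²-57*t+12); both groups contain (-28*r²-62*r*t+34*r+66*t²-57*t+12), so (7*r+4*t) is a factor with cofactor -28*r²-62*r*t+34*r+66*t²-57*t+12.
The cofactor groups again: -28*r²-62*r*t+34*r+66*t²-57*t+12 = -14*r*(2*r+6*t-3) + (11*t-4)*(2*r+6*t-3); both groups contain (2*r+6*t-3), giving -(14*r-11*t+4)*(2*r+6*t-3).

-(14*r-11*t+4)*(2*r+6*t-3)*(7*r+4*t)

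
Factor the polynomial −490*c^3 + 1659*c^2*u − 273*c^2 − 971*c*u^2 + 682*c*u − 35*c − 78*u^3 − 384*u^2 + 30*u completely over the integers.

Group: 7*c*(−70*c^2 + 177*c*u − 39*c + 13*u^2 + 64*u − 5) − 6*u*(−70*c^2 + 177*c*u − 39*c + 13*u^2 + 64*u − 5); both groups contain (−70*c^2 + 177*c*u − 39*c + 13*u^2 + 64*u − 5), so (7*c − 6*u) is a factor with cofactor −70*c^2 + 177*c*u − 39*c + 13*u^2 + 64*u − 5.
The cofactor groups again: −70*c^2 + 177*c*u − 39*c + 13*u^2 + 64*u − 5 = −5*c*(14*c + u + 5) + (13*u − 1)*(14*c + u + 5); both groups contain (14*c + u + 5), giving −(5*c − 13*u + 1)*(14*c + u + 5).

−(14*c + u + 5)*(5*c − 13*u + 1)*(7*c − 6*u)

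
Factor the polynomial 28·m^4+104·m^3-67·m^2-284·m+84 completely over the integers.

(2·m+7)·(2·m-3)·(7·m-2)·(m+2)

By the rational root theorem, m = -7/2 is a root, so (2·m+7) divides it; the quotient is 14·m^3+3·m^2-44·m+12.
Continuing, m = 2/7 is a root, so (7·m-2) is a factor; dividing leaves 2·m^2+m-6.
The remaining quadratic factors as (2·m-3)(m+2).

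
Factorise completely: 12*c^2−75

3*(2*c+5)*(2*c−5)

Factor out 3, leaving 4*c^2−25, which is a difference of two squares.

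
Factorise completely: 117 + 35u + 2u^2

(2u + 9)(u + 13)

Need a pair with product 2·117 = 234 and sum 35: that's 9 and 26.
Split the middle term: 2u^2 + 9u + 26u + 117 = u(2u + 9) + 13(2u + 9).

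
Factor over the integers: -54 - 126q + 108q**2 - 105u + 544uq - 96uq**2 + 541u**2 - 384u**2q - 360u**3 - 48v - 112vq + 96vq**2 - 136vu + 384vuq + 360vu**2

Group: 9u(40vu + 16vq - 24v - 40u**2 - 16uq + 69u + 18q - 27) + (6q + 2)(40vu + 16vq - 24v - 40u**2 - 16uq + 69u + 18q - 27); both groups contain (40vu + 16vq - 24v - 40u**2 - 16uq + 69u + 18q - 27), so (9u + 6q + 2) is a factor with cofactor 40vu + 16vq - 24v - 40u**2 - 16uq + 69u + 18q - 27.
The cofactor groups again: 40vu + 16vq - 24v - 40u**2 - 16uq + 69u + 18q - 27 = 5u(8v - 8u + 9) + (2q - 3)(8v - 8u + 9); both groups contain (8v - 8u + 9), giving (5u + 2q - 3)(8v - 8u + 9).

(8v - 8u + 9)(5u + 2q - 3)(9u + 6q + 2)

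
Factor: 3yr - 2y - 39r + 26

Group as (3yr - 2y) + (-39r + 26) = y(3r - 2) - 13(3r - 2).
Both groups share the factor (3r - 2).

(3r - 2)(y - 13)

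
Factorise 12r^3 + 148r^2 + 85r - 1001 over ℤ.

(2r + 7)(6r - 13)(r + 11)

Testing divisors of the constant over divisors of the leading coefficient, r = -11 is a root, so (r + 11) divides it; the quotient is 12r^2 + 16r - 91.
The remaining quadratic factors as (2r + 7)(6r - 13).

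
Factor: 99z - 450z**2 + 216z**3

Pull out the common factor 9z, then factor the remaining trinomial.

9z(4z - 1)(6z - 11)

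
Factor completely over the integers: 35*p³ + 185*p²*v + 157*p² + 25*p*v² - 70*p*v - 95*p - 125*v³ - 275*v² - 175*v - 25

Group: 7*p*(5*p² + 30*p*v + 26*p + 25*v² + 30*v + 5) + (-5*v - 5)*(5*p² + 30*p*v + 26*p + 25*v² + 30*v + 5); both groups contain (5*p² + 30*p*v + 26*p + 25*v² + 30*v + 5), so (7*p - 5*v - 5) is a factor with cofactor 5*p² + 30*p*v + 26*p + 25*v² + 30*v + 5.
The cofactor groups again: 5*p² + 30*p*v + 26*p + 25*v² + 30*v + 5 = 5*p*(p + 5*v + 5) + (5*v + 1)*(p + 5*v + 5); both groups contain (p + 5*v + 5), giving (5*p + 5*v + 1)*(p + 5*v + 5).

(5*p + 5*v + 1)*(7*p - 5*v - 5)*(p + 5*v + 5)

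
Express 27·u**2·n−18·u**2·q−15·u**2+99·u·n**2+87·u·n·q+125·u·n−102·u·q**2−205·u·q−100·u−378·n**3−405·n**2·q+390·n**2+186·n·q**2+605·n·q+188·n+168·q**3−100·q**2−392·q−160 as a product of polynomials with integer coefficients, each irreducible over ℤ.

Group: 3·u·(9·u·n−6·u·q−5·u+54·n**2+27·n·q+6·n−42·q**2−59·q−20) + (−7·n−4·q+8)·(9·u·n−6·u·q−5·u+54·n**2+27·n·q+6·n−42·q**2−59·q−20); both groups contain (9·u·n−6·u·q−5·u+54·n**2+27·n·q+6·n−42·q**2−59·q−20), so (3·u−7·n−4·q+8) is a factor with cofactor 9·u·n−6·u·q−5·u+54·n**2+27·n·q+6·n−42·q**2−59·q−20.
The cofactor groups again: 9·u·n−6·u·q−5·u+54·n**2+27·n·q+6·n−42·q**2−59·q−20 = 9·n·(u+6·n+7·q+4) + (−6·q−5)·(u+6·n+7·q+4); both groups contain (u+6·n+7·q+4), giving (9·n−6·q−5)·(u+6·n+7·q+4).

(3·u−7·n−4·q+8)·(u+6·n+7·q+4)·(9·n−6·q−5)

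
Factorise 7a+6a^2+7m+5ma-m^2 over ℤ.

-(m-6a-7)(m+a)

Group: -m(m+a) + (6a+7)(m+a); both groups contain (m+a).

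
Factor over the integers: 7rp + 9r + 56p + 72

Group as (7rp + 9r) + (56p + 72) = r(7p + 9) + 8(7p + 9).
Both groups share the factor (7p + 9).

(7p + 9)(r + 8)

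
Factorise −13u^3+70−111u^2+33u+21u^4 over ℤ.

(3u−7)(7u+5)(u+2)(u−1)

Trying the rational-root candidates, u = 7/3 is a root, giving the factor (3u−7) and quotient 7u^3+12u^2−9u−10.
Then u = 1 is a root, so (u−1) divides it; the quotient is 7u^2+19u+10.
The remaining quadratic factors as (u+2)(7u+5).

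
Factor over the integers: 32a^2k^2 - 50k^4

2k^2(4a + 5k)(4a - 5k)

Pull out the common factor 2k^2; 16a^2 - 25k^2 is a difference of squares.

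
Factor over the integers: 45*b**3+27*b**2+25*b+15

Group as (45*b**3+25*b) + (27*b**2+15) = 5*b*(9*b**2+5) + 3*(9*b**2+5).
Both groups share the factor (9*b**2+5).

(5*b+3)*(9*b**2+5)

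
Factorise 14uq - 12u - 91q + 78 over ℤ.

(2u - 13)(7q - 6)

Group as (14uq - 12u) + (-91q + 78) = 2u(7q - 6) - 13(7q - 6).
Both groups share the factor (7q - 6).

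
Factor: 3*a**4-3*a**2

3*a**2*(a+1)*(a-1)

Pull out the common factor 3*a**2; a**2-1 is a difference of squares.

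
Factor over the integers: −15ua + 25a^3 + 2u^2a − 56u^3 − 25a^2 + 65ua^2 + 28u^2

−(4u − 5a)(7u + 5a)(2u + a − 1)

Group: 7u(−8u^2 + 6ua + 4u + 5a^2 − 5a) + 5a(−8u^2 + 6ua + 4u + 5a^2 − 5a); both groups contain (−8u^2 + 6ua + 4u + 5a^2 − 5a), so (7u + 5a) is a factor with cofactor −8u^2 + 6ua + 4u + 5a^2 − 5a.
The cofactor groups again: −8u^2 + 6ua + 4u + 5a^2 − 5a = −2u(4u − 5a) + (−a + 1)(4u − 5a); both groups contain (4u − 5a), giving −(2u + a − 1)(4u − 5a).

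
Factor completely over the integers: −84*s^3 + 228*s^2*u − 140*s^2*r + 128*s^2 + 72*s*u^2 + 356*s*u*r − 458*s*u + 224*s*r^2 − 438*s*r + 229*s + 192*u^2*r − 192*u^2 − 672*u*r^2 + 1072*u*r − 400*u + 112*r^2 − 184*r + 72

−(14*s + 4*u − 14*r + 9)*(2*s − 6*u + 1)*(3*s + 8*r − 8)

Group: 14*s*(−6*s^2 + 18*s*u − 16*s*r + 13*s + 48*u*r − 48*u − 8*r + 8) + (4*u − 14*r + 9)*(−6*s^2 + 18*s*u − 16*s*r + 13*s + 48*u*r − 48*u − 8*r + 8); both groups contain (−6*s^2 + 18*s*u − 16*s*r + 13*s + 48*u*r − 48*u − 8*r + 8), so (14*s + 4*u − 14*r + 9) is a factor with cofactor −6*s^2 + 18*s*u − 16*s*r + 13*s + 48*u*r − 48*u − 8*r + 8.
The cofactor groups again: −6*s^2 + 18*s*u − 16*s*r + 13*s + 48*u*r − 48*u − 8*r + 8 = −2*s*(3*s + 8*r − 8) + (6*u − 1)*(3*s + 8*r − 8); both groups contain (3*s + 8*r − 8), giving −(2*s − 6*u + 1)*(3*s + 8*r − 8).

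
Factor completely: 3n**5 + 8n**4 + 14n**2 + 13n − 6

Trying the rational-root candidates, n = −3 is a root, so (n + 3) is a factor; dividing leaves 3n**4 − n**3 + 3n**2 + 5n − 2.
Then n = 1/3 is a root, so (3n − 1) is a factor; dividing leaves n**3 + n + 2.
Then n = −1 is a root, so (n + 1) is a factor; dividing leaves n**2 − n + 2.
The quadratic n**2 − n + 2 has discriminant −7 < 0 and is irreducible over ℤ.

(3n − 1)(n + 1)(n + 3)(n**2 − n + 2)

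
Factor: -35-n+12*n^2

(3*n+5)*(4*n-7)

Need a pair with product 12·(-35) = -420 and sum -1: that's 20 and -21.
Split the middle term: 12*n^2+20*n - 21*n-35 = 4*n*(3*n+5) - 7*(3*n+5).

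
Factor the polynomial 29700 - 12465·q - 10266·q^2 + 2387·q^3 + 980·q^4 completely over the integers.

Testing divisors of the constant over divisors of the leading coefficient, q = 15/7 is a root, so (7·q - 15) is a factor; dividing leaves 140·q^3 + 641·q^2 - 93·q - 1980.
Next, q = -12/5 is a root, so (5·q + 12) divides it; the quotient is 28·q^2 + 61·q - 165.
The remaining quadratic factors as (7·q - 11)(4·q + 15).

(4·q + 15)·(5·q + 12)·(7·q - 11)·(7·q - 15)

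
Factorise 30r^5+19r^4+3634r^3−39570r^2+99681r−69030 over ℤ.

(5r−6)(6r−13)(r−5)(r^2+9r+177)

Testing divisors of the constant over divisors of the leading coefficient, r = 5 is a root, so (r−5) is a factor; dividing leaves 30r^4+169r^3+4479r^2−17175r+13806.
Next, r = 6/5 is a root, giving the factor (5r−6) and quotient 6r^3+41r^2+945r−2301.
Next, r = 13/6 is a root, so (6r−13) divides it; the quotient is r^2+9r+177.
The quadratic r^2+9r+177 has discriminant −627 < 0 and is irreducible over ℤ.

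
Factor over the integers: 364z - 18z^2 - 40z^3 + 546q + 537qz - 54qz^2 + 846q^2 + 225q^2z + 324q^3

Group: 3q(108q^2 + 3qz + 282q - 20z^2 - 9z + 182) + 2z(108q^2 + 3qz + 282q - 20z^2 - 9z + 182); both groups contain (108q^2 + 3qz + 282q - 20z^2 - 9z + 182), so (3q + 2z) is a factor with cofactor 108q^2 + 3qz + 282q - 20z^2 - 9z + 182.
The cofactor groups again: 108q^2 + 3qz + 282q - 20z^2 - 9z + 182 = 9q(12q - 5z + 14) + (4z + 13)(12q - 5z + 14); both groups contain (12q - 5z + 14), giving (9q + 4z + 13)(12q - 5z + 14).

(12q - 5z + 14)(3q + 2z)(9q + 4z + 13)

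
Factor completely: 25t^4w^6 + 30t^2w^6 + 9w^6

w^6(5t^2 + 3)^2

Factor out w^6 first: what remains is 25t^4 + 30t^2 + 9.
Recognize a perfect-square trinomial with the parts 5t^2 and 3.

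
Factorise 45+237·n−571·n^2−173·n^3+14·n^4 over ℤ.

By the rational root theorem, n = −1/7 is a root, giving the factor (7·n+1) and quotient 2·n^3−25·n^2−78·n+45.
Then n = 15 is a root, giving the factor (n−15) and quotient 2·n^2+5·n−3.
The remaining quadratic factors as (2·n−1)(n+3).

(2·n−1)·(7·n+1)·(n+3)·(n−15)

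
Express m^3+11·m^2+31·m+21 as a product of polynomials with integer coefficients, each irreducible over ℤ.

Trying the rational-root candidates, m = −3 is a root, giving the factor (m+3) and quotient m^2+8·m+7.
The remaining quadratic factors as (m+7)(m+1).

(m+1)·(m+3)·(m+7)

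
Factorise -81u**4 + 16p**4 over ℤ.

(2p)⁴ − (3u)⁴ = ((2p)² − (3u)²)((2p)² + (3u)²); the first factor splits again, the second (4p**2 + 9u**2) is irreducible.

(2p + 3u)(2p - 3u)(4p**2 + 9u**2)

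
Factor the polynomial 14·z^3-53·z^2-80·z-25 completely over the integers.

Trying the rational-root candidates, z = 5 is a root, giving the factor (z-5) and quotient 14·z^2+17·z+5.
The remaining quadratic factors as (2·z+1)(7·z+5).

(2·z+1)·(7·z+5)·(z-5)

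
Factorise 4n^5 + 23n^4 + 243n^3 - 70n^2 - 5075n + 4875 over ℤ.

Among the possible rational roots, n = 13/4 is a root, giving the factor (4n - 13) and quotient n^4 + 9n^3 + 90n^2 + 275n - 375.
Then n = 1 is a root, so (n - 1) is a factor; dividing leaves n^3 + 10n^2 + 100n + 375.
Next, n = -5 is a root, so (n + 5) is a factor; dividing leaves n^2 + 5n + 75.
The quadratic n^2 + 5n + 75 has discriminant -275 < 0 and is irreducible over ℤ.

(4n - 13)(n + 5)(n - 1)(n^2 + 5n + 75)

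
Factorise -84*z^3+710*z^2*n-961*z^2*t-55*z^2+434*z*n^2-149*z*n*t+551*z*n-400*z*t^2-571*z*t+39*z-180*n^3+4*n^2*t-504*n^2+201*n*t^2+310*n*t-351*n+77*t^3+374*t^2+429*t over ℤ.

-(7*z-2*n-t-3)*(z-9*n+11*t)*(12*z+10*n+7*t+13)

Group: 7*z*(-12*z^2+98*z*n-139*z*t-13*z+90*n^2-47*n*t+117*n-77*t^2-143*t) + (-2*n-t-3)*(-12*z^2+98*z*n-139*z*t-13*z+90*n^2-47*n*t+117*n-77*t^2-143*t); both groups contain (-12*z^2+98*z*n-139*z*t-13*z+90*n^2-47*n*t+117*n-77*t^2-143*t), so (7*z-2*n-t-3) is a factor with cofactor -12*z^2+98*z*n-139*z*t-13*z+90*n^2-47*n*t+117*n-77*t^2-143*t.
The cofactor groups again: -12*z^2+98*z*n-139*z*t-13*z+90*n^2-47*n*t+117*n-77*t^2-143*t = -12*z*(z-9*n+11*t) + (-10*n-7*t-13)*(z-9*n+11*t); both groups contain (z-9*n+11*t), giving -(12*z+10*n+7*t+13)*(z-9*n+11*t).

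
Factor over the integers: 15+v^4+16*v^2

(v^2+1)*(v^2+15)

Substitute u = v^2 to get a quadratic in u, then factor.
v^2+15 is irreducible over ℤ (always positive, so no real roots).
v^2+1 is irreducible over ℤ (sum of squares).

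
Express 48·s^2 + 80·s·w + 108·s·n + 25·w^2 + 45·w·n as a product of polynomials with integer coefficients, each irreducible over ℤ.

(12·s + 5·w)·(4·s + 5·w + 9·n)

Group: 4·s·(12·s + 5·w) + (5·w + 9·n)·(12·s + 5·w); both groups contain (12·s + 5·w).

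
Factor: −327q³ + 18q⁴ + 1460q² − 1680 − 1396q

Among the possible rational roots, q = 12 is a root, so (q − 12) divides it; the quotient is 18q³ − 111q² + 128q + 140.
Then q = 10/3 is a root, so (3q − 10) divides it; the quotient is 6q² − 17q − 14.
The remaining quadratic factors as (3q + 2)(2q − 7).

(2q − 7)(3q + 2)(3q − 10)(q − 12)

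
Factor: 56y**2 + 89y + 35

Need a pair with product 56·35 = 1960 and sum 89: that's 49 and 40.
Split the middle term: 56y**2 + 49y + 40y + 35 = 7y(8y + 7) + 5(8y + 7).

(7y + 5)(8y + 7)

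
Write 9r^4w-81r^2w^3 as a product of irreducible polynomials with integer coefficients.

9r^2w(r+3w)(r-3w)

Pull out the common factor 9r^2w; r^2-9w^2 is a difference of squares.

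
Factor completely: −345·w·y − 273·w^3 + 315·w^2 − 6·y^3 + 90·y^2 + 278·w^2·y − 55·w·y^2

−(13·w + y − 15)·(3·w − 2·y)·(7·w − 3·y)

Group: 3·w·(−91·w^2 + 32·w·y + 105·w + 3·y^2 − 45·y) − 2·y·(−91·w^2 + 32·w·y + 105·w + 3·y^2 − 45·y); both groups contain (−91·w^2 + 32·w·y + 105·w + 3·y^2 − 45·y), so (3·w − 2·y) is a factor with cofactor −91·w^2 + 32·w·y + 105·w + 3·y^2 − 45·y.
The cofactor groups again: −91·w^2 + 32·w·y + 105·w + 3·y^2 − 45·y = −7·w·(13·w + y − 15) + 3·y·(13·w + y − 15); both groups contain (13·w + y − 15), giving −(7·w − 3·y)·(13·w + y − 15).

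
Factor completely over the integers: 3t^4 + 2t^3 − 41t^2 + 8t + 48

Testing divisors of the constant over divisors of the leading coefficient, t = 3 is a root, so (t − 3) divides it; the quotient is 3t^3 + 11t^2 − 8t − 16.
Continuing, t = −4 is a root, so (t + 4) is a factor; dividing leaves 3t^2 − t − 4.
The remaining quadratic factors as (3t − 4)(t + 1).

(3t − 4)(t + 1)(t + 4)(t − 3)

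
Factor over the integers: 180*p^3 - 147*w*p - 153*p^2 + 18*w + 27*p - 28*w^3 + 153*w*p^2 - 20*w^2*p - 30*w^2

-(2*w - 5*p + 3)*(7*w + 12*p - 3)*(2*w + 3*p)

Group: 2*w*(-14*w^2 - 45*w*p + 6*w - 36*p^2 + 9*p) + (-5*p + 3)*(-14*w^2 - 45*w*p + 6*w - 36*p^2 + 9*p); both groups contain (-14*w^2 - 45*w*p + 6*w - 36*p^2 + 9*p), so (2*w - 5*p + 3) is a factor with cofactor -14*w^2 - 45*w*p + 6*w - 36*p^2 + 9*p.
The cofactor groups again: -14*w^2 - 45*w*p + 6*w - 36*p^2 + 9*p = -2*w*(7*w + 12*p - 3) - 3*p*(7*w + 12*p - 3); both groups contain (7*w + 12*p - 3), giving -(2*w + 3*p)*(7*w + 12*p - 3).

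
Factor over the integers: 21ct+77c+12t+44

(3t+11)(7c+4)

Group as (21ct+77c) + (12t+44) = 7c(3t+11) + 4(3t+11).
Both groups share the factor (3t+11).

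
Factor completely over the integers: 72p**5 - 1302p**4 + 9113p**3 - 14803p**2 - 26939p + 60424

(3p - 8)(4p + 7)(6p - 13)(p**2 - 15p + 83)

Among the possible rational roots, p = 8/3 is a root, so (3p - 8) is a factor; dividing leaves 24p**4 - 370p**3 + 2051p**2 + 535p - 7553.
Next, p = -7/4 is a root, so (4p + 7) divides it; the quotient is 6p**3 - 103p**2 + 693p - 1079.
Next, p = 13/6 is a root, giving the factor (6p - 13) and quotient p**2 - 15p + 83.
The quadratic p**2 - 15p + 83 has discriminant -107 < 0 and is irreducible over ℤ.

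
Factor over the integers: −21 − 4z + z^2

Two integers with product −21 and sum −4 are 3 and −7.

(z + 3)(z − 7)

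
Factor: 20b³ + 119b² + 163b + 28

(4b + 7)(5b + 1)(b + 4)

By the rational root theorem, b = -1/5 is a root, so (5b + 1) is a factor; dividing leaves 4b² + 23b + 28.
The remaining quadratic factors as (b + 4)(4b + 7).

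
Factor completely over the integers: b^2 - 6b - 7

Two integers with product -7 and sum -6 are 1 and -7.

(b + 1)(b - 7)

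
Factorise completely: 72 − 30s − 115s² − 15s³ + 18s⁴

Testing divisors of the constant over divisors of the leading coefficient, s = −4/3 is a root, giving the factor (3s + 4) and quotient 6s³ − 13s² − 21s + 18.
Continuing, s = 2/3 is a root, giving the factor (3s − 2) and quotient 2s² − 3s − 9.
The remaining quadratic factors as (s − 3)(2s + 3).

(2s + 3)(3s + 4)(3s − 2)(s − 3)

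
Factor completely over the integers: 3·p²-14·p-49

(3·p+7)·(p-7)

Need a pair with product 3·(-49) = -147 and sum -14: that's 7 and -21.
Split the middle term: 3·p²+7·p - 21·p-49 = p·(3·p+7) - 7·(3·p+7).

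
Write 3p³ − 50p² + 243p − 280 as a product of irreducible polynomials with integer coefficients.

(3p − 5)(p − 7)(p − 8)

By the rational root theorem, p = 8 is a root, so (p − 8) is a factor; dividing leaves 3p² − 26p + 35.
The remaining quadratic factors as (3p − 5)(p − 7).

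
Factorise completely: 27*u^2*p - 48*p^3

3*p*(3*u - 4*p)*(3*u + 4*p)

Every term has a factor of 3*p. Then 9*u^2 - 16*p^2 = (3*u)² − (4*p)².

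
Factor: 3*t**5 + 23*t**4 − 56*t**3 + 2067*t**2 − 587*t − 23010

Trying the rational-root candidates, t = 10/3 is a root, so (3*t − 10) divides it; the quotient is t**4 + 11*t**3 + 18*t**2 + 749*t + 2301.
Then t = −13 is a root, so (t + 13) is a factor; dividing leaves t**3 − 2*t**2 + 44*t + 177.
Next, t = −3 is a root, giving the factor (t + 3) and quotient t**2 − 5*t + 59.
The quadratic t**2 − 5*t + 59 has discriminant −211 < 0 and is irreducible over ℤ.

(3*t − 10)*(t + 13)*(t + 3)*(t**2 − 5*t + 59)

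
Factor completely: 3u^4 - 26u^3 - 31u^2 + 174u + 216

(3u + 4)(u + 2)(u - 3)(u - 9)

Among the possible rational roots, u = -2 is a root, giving the factor (u + 2) and quotient 3u^3 - 32u^2 + 33u + 108.
Then u = -4/3 is a root, giving the factor (3u + 4) and quotient u^2 - 12u + 27.
The remaining quadratic factors as (u - 3)(u - 9).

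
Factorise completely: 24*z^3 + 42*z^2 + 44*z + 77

(4*z + 7)*(6*z^2 + 11)

Group as (24*z^3 + 44*z) + (42*z^2 + 77) = 4*z*(6*z^2 + 11) + 7*(6*z^2 + 11).
Both groups share the factor (6*z^2 + 11).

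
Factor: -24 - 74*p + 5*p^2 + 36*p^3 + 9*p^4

Among the possible rational roots, p = -2 is a root, so (p + 2) is a factor; dividing leaves 9*p^3 + 18*p^2 - 31*p - 12.
Next, p = -3 is a root, so (p + 3) is a factor; dividing leaves 9*p^2 - 9*p - 4.
The remaining quadratic factors as (3*p + 1)(3*p - 4).

(3*p + 1)*(3*p - 4)*(p + 2)*(p + 3)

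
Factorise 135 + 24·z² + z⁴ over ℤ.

(z² + 15)·(z² + 9)

Substitute u = z² to get a quadratic in u, then factor.
z² + 9 is irreducible over ℤ (sum of squares).
z² + 15 is irreducible over ℤ (always positive, so no real roots).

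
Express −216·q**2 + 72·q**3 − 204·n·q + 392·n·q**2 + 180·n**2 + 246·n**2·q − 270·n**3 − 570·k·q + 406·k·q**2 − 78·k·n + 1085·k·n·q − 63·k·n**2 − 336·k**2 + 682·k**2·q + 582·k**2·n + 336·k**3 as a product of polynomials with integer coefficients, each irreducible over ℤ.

Group: 6·k·(56·k**2 + 13·k·n + 95·k·q − 30·n**2 + 34·n·q + 36·q**2) + (9·n + 2·q − 6)·(56·k**2 + 13·k·n + 95·k·q − 30·n**2 + 34·n·q + 36·q**2); both groups contain (56·k**2 + 13·k·n + 95·k·q − 30·n**2 + 34·n·q + 36·q**2), so (6·k + 9·n + 2·q − 6) is a factor with cofactor 56·k**2 + 13·k·n + 95·k·q − 30·n**2 + 34·n·q + 36·q**2.
The cofactor groups again: 56·k**2 + 13·k·n + 95·k·q − 30·n**2 + 34·n·q + 36·q**2 = 7·k·(8·k − 5·n + 9·q) + (6·n + 4·q)·(8·k − 5·n + 9·q); both groups contain (8·k − 5·n + 9·q), giving (7·k + 6·n + 4·q)·(8·k − 5·n + 9·q).

(6·k + 9·n + 2·q − 6)·(7·k + 6·n + 4·q)·(8·k − 5·n + 9·q)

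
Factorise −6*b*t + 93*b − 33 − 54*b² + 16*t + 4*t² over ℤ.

Group: −9*b*(6*b + 2*t − 3) + (2*t + 11)*(6*b + 2*t − 3); both groups contain (6*b + 2*t − 3).

−(6*b + 2*t − 3)*(9*b − 2*t − 11)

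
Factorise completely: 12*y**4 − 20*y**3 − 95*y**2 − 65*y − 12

(2*y + 1)*(2*y + 3)*(3*y + 1)*(y − 4)

Among the possible rational roots, y = −1/2 is a root, so (2*y + 1) is a factor; dividing leaves 6*y**3 − 13*y**2 − 41*y − 12.
Continuing, y = −3/2 is a root, giving the factor (2*y + 3) and quotient 3*y**2 − 11*y − 4.
The remaining quadratic factors as (y − 4)(3*y + 1).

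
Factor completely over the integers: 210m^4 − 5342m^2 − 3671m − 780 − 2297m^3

By the rational root theorem, m = 13 is a root, so (m − 13) divides it; the quotient is 210m^3 + 433m^2 + 287m + 60.
Then m = −4/5 is a root, giving the factor (5m + 4) and quotient 42m^2 + 53m + 15.
The remaining quadratic factors as (7m + 3)(6m + 5).

(5m + 4)(6m + 5)(7m + 3)(m − 13)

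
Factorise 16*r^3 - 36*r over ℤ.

Pull out the common factor 4*r; 4*r^2 - 9 is a difference of squares.

4*r*(2*r + 3)*(2*r - 3)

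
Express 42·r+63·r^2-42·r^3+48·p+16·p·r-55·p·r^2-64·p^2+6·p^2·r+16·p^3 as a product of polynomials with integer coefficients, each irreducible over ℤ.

(2·p+3·r-6)·(8·p+7·r)·(p-2·r-1)

Group: 2·p·(8·p^2-9·p·r-8·p-14·r^2-7·r) + (3·r-6)·(8·p^2-9·p·r-8·p-14·r^2-7·r); both groups contain (8·p^2-9·p·r-8·p-14·r^2-7·r), so (2·p+3·r-6) is a factor with cofactor 8·p^2-9·p·r-8·p-14·r^2-7·r.
The cofactor groups again: 8·p^2-9·p·r-8·p-14·r^2-7·r = 8·p·(p-2·r-1) + 7·r·(p-2·r-1); both groups contain (p-2·r-1), giving (8·p+7·r)·(p-2·r-1).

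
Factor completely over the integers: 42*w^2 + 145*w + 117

Need a pair with product 42·117 = 4914 and sum 145: that's 54 and 91.
Split the middle term: 42*w^2 + 54*w + 91*w + 117 = 6*w*(7*w + 9) + 13*(7*w + 9).

(6*w + 13)*(7*w + 9)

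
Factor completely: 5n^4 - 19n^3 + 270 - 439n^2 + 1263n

(5n + 1)(n + 9)(n - 10)(n - 3)

Trying the rational-root candidates, n = -9 is a root, so (n + 9) divides it; the quotient is 5n^3 - 64n^2 + 137n + 30.
Continuing, n = 3 is a root, so (n - 3) is a factor; dividing leaves 5n^2 - 49n - 10.
The remaining quadratic factors as (n - 10)(5n + 1).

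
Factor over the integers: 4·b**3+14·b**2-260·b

Pull out the common factor 2·b, then factor the remaining trinomial.

2·b·(2·b-13)·(b+10)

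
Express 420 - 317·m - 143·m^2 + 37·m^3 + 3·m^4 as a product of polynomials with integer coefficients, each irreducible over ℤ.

Trying the rational-root candidates, m = -7/3 is a root, so (3·m + 7) is a factor; dividing leaves m^3 + 10·m^2 - 71·m + 60.
Next, m = 4 is a root, so (m - 4) divides it; the quotient is m^2 + 14·m - 15.
The remaining quadratic factors as (m - 1)(m + 15).

(3·m + 7)·(m + 15)·(m - 1)·(m - 4)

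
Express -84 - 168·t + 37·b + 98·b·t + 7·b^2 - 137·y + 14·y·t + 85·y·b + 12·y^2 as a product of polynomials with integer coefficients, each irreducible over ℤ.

Group: 12·y·(y + 7·b - 12) + (b + 14·t + 7)·(y + 7·b - 12); both groups contain (y + 7·b - 12).

(y + 7·b - 12)·(12·y + b + 14·t + 7)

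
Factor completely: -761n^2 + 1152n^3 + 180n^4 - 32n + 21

Testing divisors of the constant over divisors of the leading coefficient, n = 3/5 is a root, giving the factor (5n - 3) and quotient 36n^3 + 252n^2 - n - 7.
Then n = 1/6 is a root, so (6n - 1) is a factor; dividing leaves 6n^2 + 43n + 7.
The remaining quadratic factors as (n + 7)(6n + 1).

(5n - 3)(6n + 1)(6n - 1)(n + 7)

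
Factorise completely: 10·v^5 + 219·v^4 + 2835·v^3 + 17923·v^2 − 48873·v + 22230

Among the possible rational roots, v = 3/5 is a root, so (5·v − 3) is a factor; dividing leaves 2·v^4 + 45·v^3 + 594·v^2 + 3941·v − 7410.
Then v = 3/2 is a root, giving the factor (2·v − 3) and quotient v^3 + 24·v^2 + 333·v + 2470.
Then v = −13 is a root, so (v + 13) is a factor; dividing leaves v^2 + 11·v + 190.
The quadratic v^2 + 11·v + 190 has discriminant −639 < 0 and is irreducible over ℤ.

(2·v − 3)·(5·v − 3)·(v + 13)·(v^2 + 11·v + 190)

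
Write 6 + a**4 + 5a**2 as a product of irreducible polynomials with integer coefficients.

Substitute u = a**2 to get a quadratic in u, then factor.
a**2 + 3 is irreducible over ℤ (always positive, so no real roots).
a**2 + 2 is irreducible over ℤ (always positive, so no real roots).

(a**2 + 2)(a**2 + 3)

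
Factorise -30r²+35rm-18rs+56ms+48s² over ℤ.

Group: -6r(5r+8s) + (7m+6s)(5r+8s); both groups contain (5r+8s).

-(6r-7m-6s)(5r+8s)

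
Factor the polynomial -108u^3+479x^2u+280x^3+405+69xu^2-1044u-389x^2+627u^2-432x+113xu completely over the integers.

Group: 7x(40x^2+17xu-27x-12u^2+63u-81) + (9u-5)(40x^2+17xu-27x-12u^2+63u-81); both groups contain (40x^2+17xu-27x-12u^2+63u-81), so (7x+9u-5) is a factor with cofactor 40x^2+17xu-27x-12u^2+63u-81.
The cofactor groups again: 40x^2+17xu-27x-12u^2+63u-81 = 5x(8x-3u+9) + (4u-9)(8x-3u+9); both groups contain (8x-3u+9), giving (5x+4u-9)(8x-3u+9).

(8x-3u+9)(5x+4u-9)(7x+9u-5)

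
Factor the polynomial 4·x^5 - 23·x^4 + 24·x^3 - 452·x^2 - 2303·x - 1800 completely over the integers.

Testing divisors of the constant over divisors of the leading coefficient, x = -1 is a root, giving the factor (x + 1) and quotient 4·x^4 - 27·x^3 + 51·x^2 - 503·x - 1800.
Continuing, x = 8 is a root, so (x - 8) is a factor; dividing leaves 4·x^3 + 5·x^2 + 91·x + 225.
Then x = -9/4 is a root, so (4·x + 9) is a factor; dividing leaves x^2 - x + 25.
The quadratic x^2 - x + 25 has discriminant -99 < 0 and is irreducible over ℤ.

(4·x + 9)·(x + 1)·(x - 8)·(x^2 - x + 25)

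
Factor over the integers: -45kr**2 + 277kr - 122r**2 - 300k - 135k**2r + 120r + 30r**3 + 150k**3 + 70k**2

Group: 5k(30k**2 - 15kr + 14k - 15r**2 + 61r - 60) - 2r(30k**2 - 15kr + 14k - 15r**2 + 61r - 60); both groups contain (30k**2 - 15kr + 14k - 15r**2 + 61r - 60), so (5k - 2r) is a factor with cofactor 30k**2 - 15kr + 14k - 15r**2 + 61r - 60.
The cofactor groups again: 30k**2 - 15kr + 14k - 15r**2 + 61r - 60 = 10k(3k - 3r + 5) + (5r - 12)(3k - 3r + 5); both groups contain (3k - 3r + 5), giving (10k + 5r - 12)(3k - 3r + 5).

(10k + 5r - 12)(3k - 3r + 5)(5k - 2r)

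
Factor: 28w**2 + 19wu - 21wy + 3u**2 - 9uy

(7w + 3u)(4w + u - 3y)

Group: 4w(7w + 3u) + (u - 3y)(7w + 3u); both groups contain (7w + 3u).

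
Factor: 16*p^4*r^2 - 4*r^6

Factor out 4*r^2 first: what remains is 4*p^4 - r^4.
Recognize a difference of squares with the parts 2*p^2 and r^2.

4*r^2*(2*p^2 + r^2)*(2*p^2 - r^2)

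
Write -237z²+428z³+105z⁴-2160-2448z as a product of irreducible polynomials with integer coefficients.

(3z+4)(5z-12)(7z+15)(z+3)

Among the possible rational roots, z = -3 is a root, so (z+3) divides it; the quotient is 105z³+113z²-576z-720.
Continuing, z = -4/3 is a root, so (3z+4) divides it; the quotient is 35z²-9z-180.
The remaining quadratic factors as (5z-12)(7z+15).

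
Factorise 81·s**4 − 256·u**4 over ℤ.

Write as (9·s**2)² − (16·u**2)², then factor 9·s**2 − 16·u**2 once more.

(3·s + 4·u)·(3·s − 4·u)·(9·s**2 + 16·u**2)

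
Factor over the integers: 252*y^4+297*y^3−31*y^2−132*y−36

(3*y+2)*(3*y−2)*(4*y+3)*(7*y+3)

Among the possible rational roots, y = −3/4 is a root, giving the factor (4*y+3) and quotient 63*y^3+27*y^2−28*y−12.
Continuing, y = 2/3 is a root, giving the factor (3*y−2) and quotient 21*y^2+23*y+6.
The remaining quadratic factors as (7*y+3)(3*y+2).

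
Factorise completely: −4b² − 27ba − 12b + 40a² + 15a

−(4b − 5a)(b + 8a + 3)

Group: −4b(b + 8a + 3) + 5a(b + 8a + 3); both groups contain (b + 8a + 3).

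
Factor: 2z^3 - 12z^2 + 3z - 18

(z - 6)(2z^2 + 3)

Group as (2z^3 + 3z) + (-12z^2 - 18) = z(2z^2 + 3) - 6(2z^2 + 3).
Both groups share the factor (2z^2 + 3).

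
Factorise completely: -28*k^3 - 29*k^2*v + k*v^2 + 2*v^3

-(4*k - v)*(7*k + 2*v)*(k + v)

Group: k*(-28*k^2 - k*v + 2*v^2) + v*(-28*k^2 - k*v + 2*v^2); both groups contain (-28*k^2 - k*v + 2*v^2), so (k + v) is a factor with cofactor -28*k^2 - k*v + 2*v^2.
The cofactor groups again: -28*k^2 - k*v + 2*v^2 = -7*k*(4*k - v) - 2*v*(4*k - v); both groups contain (4*k - v), giving -(7*k + 2*v)*(4*k - v).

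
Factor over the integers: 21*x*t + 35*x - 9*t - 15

(3*t + 5)*(7*x - 3)

Group as (21*x*t + 35*x) + (-9*t - 15) = 7*x*(3*t + 5) - 3*(3*t + 5).
Both groups share the factor (3*t + 5).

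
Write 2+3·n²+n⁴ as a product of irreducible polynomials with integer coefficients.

Substitute u = n² to get a quadratic in u, then factor.
n²+1 is irreducible over ℤ (sum of squares).
n²+2 is irreducible over ℤ (always positive, so no real roots).

(n²+1)·(n²+2)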